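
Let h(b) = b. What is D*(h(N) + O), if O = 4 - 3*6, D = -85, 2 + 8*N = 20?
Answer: 3995/4 ≈ 998.75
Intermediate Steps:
N = 9/4 (N = -¼ + (⅛)*20 = -¼ + 5/2 = 9/4 ≈ 2.2500)
O = -14 (O = 4 - 18 = -14)
D*(h(N) + O) = -85*(9/4 - 14) = -85*(-47/4) = 3995/4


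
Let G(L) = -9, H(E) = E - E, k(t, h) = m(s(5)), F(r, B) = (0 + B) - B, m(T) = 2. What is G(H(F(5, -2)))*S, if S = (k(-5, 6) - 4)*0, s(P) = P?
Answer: 0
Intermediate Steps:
F(r, B) = 0 (F(r, B) = B - B = 0)
k(t, h) = 2
H(E) = 0
S = 0 (S = (2 - 4)*0 = -2*0 = 0)
G(H(F(5, -2)))*S = -9*0 = 0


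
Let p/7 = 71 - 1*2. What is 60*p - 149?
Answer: 28831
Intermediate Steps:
p = 483 (p = 7*(71 - 1*2) = 7*(71 - 2) = 7*69 = 483)
60*p - 149 = 60*483 - 149 = 28980 - 149 = 28831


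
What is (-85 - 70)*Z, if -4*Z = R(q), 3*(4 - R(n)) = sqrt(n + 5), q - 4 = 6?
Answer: 155 - 155*sqrt(15)/12 ≈ 104.97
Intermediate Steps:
q = 10 (q = 4 + 6 = 10)
R(n) = 4 - sqrt(5 + n)/3 (R(n) = 4 - sqrt(n + 5)/3 = 4 - sqrt(5 + n)/3)
Z = -1 + sqrt(15)/12 (Z = -(4 - sqrt(5 + 10)/3)/4 = -(4 - sqrt(15)/3)/4 = -1 + sqrt(15)/12 ≈ -0.67725)
(-85 - 70)*Z = (-85 - 70)*(-1 + sqrt(15)/12) = -155*(-1 + sqrt(15)/12) = 155 - 155*sqrt(15)/12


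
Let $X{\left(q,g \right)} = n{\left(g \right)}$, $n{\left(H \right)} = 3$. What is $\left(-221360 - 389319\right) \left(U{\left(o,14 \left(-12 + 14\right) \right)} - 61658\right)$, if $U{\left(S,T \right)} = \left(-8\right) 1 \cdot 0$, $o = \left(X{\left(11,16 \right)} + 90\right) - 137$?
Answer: $37653245782$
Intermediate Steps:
$X{\left(q,g \right)} = 3$
$o = -44$ ($o = \left(3 + 90\right) - 137 = 93 - 137 = -44$)
$U{\left(S,T \right)} = 0$ ($U{\left(S,T \right)} = \left(-8\right) 0 = 0$)
$\left(-221360 - 389319\right) \left(U{\left(o,14 \left(-12 + 14\right) \right)} - 61658\right) = \left(-221360 - 389319\right) \left(0 - 61658\right) = \left(-610679\right) \left(-61658\right) = 37653245782$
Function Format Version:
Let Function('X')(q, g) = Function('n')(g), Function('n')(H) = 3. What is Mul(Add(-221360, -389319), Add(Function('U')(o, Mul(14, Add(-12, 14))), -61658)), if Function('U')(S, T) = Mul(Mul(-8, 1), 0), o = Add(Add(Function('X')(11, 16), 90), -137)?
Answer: 37653245782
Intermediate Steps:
Function('X')(q, g) = 3
o = -44 (o = Add(Add(3, 90), -137) = Add(93, -137) = -44)
Function('U')(S, T) = 0 (Function('U')(S, T) = Mul(-8, 0) = 0)
Mul(Add(-221360, -389319), Add(Function('U')(o, Mul(14, Add(-12, 14))), -61658)) = Mul(Add(-221360, -389319), Add(0, -61658)) = Mul(-610679, -61658) = 37653245782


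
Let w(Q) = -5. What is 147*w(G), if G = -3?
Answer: -735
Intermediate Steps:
147*w(G) = 147*(-5) = -735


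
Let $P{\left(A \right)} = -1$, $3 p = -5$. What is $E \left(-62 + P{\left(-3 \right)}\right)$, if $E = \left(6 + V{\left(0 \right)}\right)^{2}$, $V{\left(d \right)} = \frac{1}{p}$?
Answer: $- \frac{45927}{25} \approx -1837.1$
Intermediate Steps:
$p = - \frac{5}{3}$ ($p = \frac{1}{3} \left(-5\right) = - \frac{5}{3} \approx -1.6667$)
$V{\left(d \right)} = - \frac{3}{5}$ ($V{\left(d \right)} = \frac{1}{- \frac{5}{3}} = - \frac{3}{5}$)
$E = \frac{729}{25}$ ($E = \left(6 - \frac{3}{5}\right)^{2} = \left(\frac{27}{5}\right)^{2} = \frac{729}{25} \approx 29.16$)
$E \left(-62 + P{\left(-3 \right)}\right) = \frac{729 \left(-62 - 1\right)}{25} = \frac{729}{25} \left(-63\right) = - \frac{45927}{25}$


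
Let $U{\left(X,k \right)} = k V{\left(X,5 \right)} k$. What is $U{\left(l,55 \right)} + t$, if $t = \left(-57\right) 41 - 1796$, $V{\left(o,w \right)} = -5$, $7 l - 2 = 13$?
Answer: $-19258$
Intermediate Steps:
$l = \frac{15}{7}$ ($l = \frac{2}{7} + \frac{1}{7} \cdot 13 = \frac{2}{7} + \frac{13}{7} = \frac{15}{7} \approx 2.1429$)
$U{\left(X,k \right)} = - 5 k^{2}$ ($U{\left(X,k \right)} = k \left(-5\right) k = - 5 k k = - 5 k^{2}$)
$t = -4133$ ($t = -2337 - 1796 = -4133$)
$U{\left(l,55 \right)} + t = - 5 \cdot 55^{2} - 4133 = \left(-5\right) 3025 - 4133 = -15125 - 4133 = -19258$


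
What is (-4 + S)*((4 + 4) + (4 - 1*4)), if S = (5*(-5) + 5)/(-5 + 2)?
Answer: 64/3 ≈ 21.333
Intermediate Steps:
S = 20/3 (S = (-25 + 5)/(-3) = -20*(-1/3) = 20/3 ≈ 6.6667)
(-4 + S)*((4 + 4) + (4 - 1*4)) = (-4 + 20/3)*((4 + 4) + (4 - 1*4)) = 8*(8 + (4 - 4))/3 = 8*(8 + 0)/3 = (8/3)*8 = 64/3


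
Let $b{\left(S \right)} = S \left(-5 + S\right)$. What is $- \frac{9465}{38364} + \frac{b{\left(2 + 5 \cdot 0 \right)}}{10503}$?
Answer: $- \frac{11071231}{44770788} \approx -0.24729$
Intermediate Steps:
$- \frac{9465}{38364} + \frac{b{\left(2 + 5 \cdot 0 \right)}}{10503} = - \frac{9465}{38364} + \frac{\left(2 + 5 \cdot 0\right) \left(-5 + \left(2 + 5 \cdot 0\right)\right)}{10503} = \left(-9465\right) \frac{1}{38364} + \left(2 + 0\right) \left(-5 + \left(2 + 0\right)\right) \frac{1}{10503} = - \frac{3155}{12788} + 2 \left(-5 + 2\right) \frac{1}{10503} = - \frac{3155}{12788} + 2 \left(-3\right) \frac{1}{10503} = - \frac{3155}{12788} - \frac{2}{3501} = - \frac{11071231}{44770788}$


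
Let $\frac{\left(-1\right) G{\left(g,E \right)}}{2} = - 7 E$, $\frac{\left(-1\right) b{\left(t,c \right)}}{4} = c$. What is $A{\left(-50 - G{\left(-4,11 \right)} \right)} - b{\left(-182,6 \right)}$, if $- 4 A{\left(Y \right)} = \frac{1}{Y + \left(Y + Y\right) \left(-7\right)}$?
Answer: $\frac{254591}{10608} \approx 24.0$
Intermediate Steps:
$b{\left(t,c \right)} = - 4 c$
$G{\left(g,E \right)} = 14 E$ ($G{\left(g,E \right)} = - 2 \left(- 7 E\right) = 14 E$)
$A{\left(Y \right)} = \frac{1}{52 Y}$ ($A{\left(Y \right)} = - \frac{1}{4 \left(Y + \left(Y + Y\right) \left(-7\right)\right)} = - \frac{1}{4 \left(Y + 2 Y \left(-7\right)\right)} = - \frac{1}{4 \left(Y - 14 Y\right)} = - \frac{1}{4 \left(- 13 Y\right)} = - \frac{\left(- \frac{1}{13}\right) \frac{1}{Y}}{4} = \frac{1}{52 Y}$)
$A{\left(-50 - G{\left(-4,11 \right)} \right)} - b{\left(-182,6 \right)} = \frac{1}{52 \left(-50 - 14 \cdot 11\right)} - \left(-4\right) 6 = \frac{1}{52 \left(-50 - 154\right)} - -24 = \frac{1}{52 \left(-50 - 154\right)} + 24 = \frac{1}{52 \left(-204\right)} + 24 = \frac{1}{52} \left(- \frac{1}{204}\right) + 24 = - \frac{1}{10608} + 24 = \frac{254591}{10608}$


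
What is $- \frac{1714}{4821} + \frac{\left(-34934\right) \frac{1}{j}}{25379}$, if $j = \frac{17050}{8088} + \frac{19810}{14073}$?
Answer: $- \frac{6096126216778786}{8160235033010145} \approx -0.74705$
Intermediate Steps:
$j = \frac{66694655}{18970404}$ ($j = 17050 \cdot \frac{1}{8088} + 19810 \cdot \frac{1}{14073} = \frac{8525}{4044} + \frac{19810}{14073} = \frac{66694655}{18970404} \approx 3.5157$)
$- \frac{1714}{4821} + \frac{\left(-34934\right) \frac{1}{j}}{25379} = - \frac{1714}{4821} + \frac{\left(-34934\right) \frac{1}{\frac{66694655}{18970404}}}{25379} = \left(-1714\right) \frac{1}{4821} + \left(-34934\right) \frac{18970404}{66694655} \cdot \frac{1}{25379} = - \frac{1714}{4821} - \frac{662712093336}{1692643649245} = - \frac{6096126216778786}{8160235033010145}$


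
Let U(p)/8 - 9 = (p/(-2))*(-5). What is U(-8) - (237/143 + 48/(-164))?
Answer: -523945/5863 ≈ -89.365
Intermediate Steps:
U(p) = 72 + 20*p (U(p) = 72 + 8*((p/(-2))*(-5)) = 72 + 8*(-p/2*(-5)) = 72 + 8*(5*p/2) = 72 + 20*p)
U(-8) - (237/143 + 48/(-164)) = (72 + 20*(-8)) - (237/143 + 48/(-164)) = (72 - 160) - (237*(1/143) + 48*(-1/164)) = -88 - (237/143 - 12/41) = -88 - 1*8001/5863 = -88 - 8001/5863 = -523945/5863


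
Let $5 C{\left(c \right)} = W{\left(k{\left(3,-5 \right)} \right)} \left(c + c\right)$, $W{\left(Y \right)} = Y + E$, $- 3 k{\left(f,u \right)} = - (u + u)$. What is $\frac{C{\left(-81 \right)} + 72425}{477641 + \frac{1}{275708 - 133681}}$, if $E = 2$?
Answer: $\frac{51462205207}{339189591540} \approx 0.15172$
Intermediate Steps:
$k{\left(f,u \right)} = \frac{2 u}{3}$ ($k{\left(f,u \right)} = - \frac{\left(-1\right) \left(u + u\right)}{3} = - \frac{\left(-1\right) 2 u}{3} = - \frac{\left(-2\right) u}{3} = \frac{2 u}{3}$)
$W{\left(Y \right)} = 2 + Y$ ($W{\left(Y \right)} = Y + 2 = 2 + Y$)
$C{\left(c \right)} = - \frac{8 c}{15}$ ($C{\left(c \right)} = \frac{\left(2 + \frac{2}{3} \left(-5\right)\right) \left(c + c\right)}{5} = \frac{\left(2 - \frac{10}{3}\right) 2 c}{5} = \frac{\left(- \frac{4}{3}\right) 2 c}{5} = \frac{\left(- \frac{8}{3}\right) c}{5} = - \frac{8 c}{15}$)
$\frac{C{\left(-81 \right)} + 72425}{477641 + \frac{1}{275708 - 133681}} = \frac{\left(- \frac{8}{15}\right) \left(-81\right) + 72425}{477641 + \frac{1}{275708 - 133681}} = \frac{\frac{216}{5} + 72425}{477641 + \frac{1}{142027}} = \frac{362341}{5 \left(477641 + \frac{1}{142027}\right)} = \frac{362341}{5 \cdot \frac{67837918308}{142027}} = \frac{362341}{5} \cdot \frac{142027}{67837918308} = \frac{51462205207}{339189591540}$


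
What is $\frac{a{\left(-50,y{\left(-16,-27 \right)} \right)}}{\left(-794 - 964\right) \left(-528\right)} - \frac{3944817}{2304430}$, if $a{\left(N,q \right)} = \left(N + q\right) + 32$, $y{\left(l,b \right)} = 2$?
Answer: $- \frac{57214229467}{33422300505} \approx -1.7119$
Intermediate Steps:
$a{\left(N,q \right)} = 32 + N + q$
$\frac{a{\left(-50,y{\left(-16,-27 \right)} \right)}}{\left(-794 - 964\right) \left(-528\right)} - \frac{3944817}{2304430} = \frac{32 - 50 + 2}{\left(-794 - 964\right) \left(-528\right)} - \frac{3944817}{2304430} = - \frac{16}{\left(-1758\right) \left(-528\right)} - \frac{3944817}{2304430} = - \frac{16}{928224} - \frac{3944817}{2304430} = \left(-16\right) \frac{1}{928224} - \frac{3944817}{2304430} = - \frac{1}{58014} - \frac{3944817}{2304430} = - \frac{57214229467}{33422300505}$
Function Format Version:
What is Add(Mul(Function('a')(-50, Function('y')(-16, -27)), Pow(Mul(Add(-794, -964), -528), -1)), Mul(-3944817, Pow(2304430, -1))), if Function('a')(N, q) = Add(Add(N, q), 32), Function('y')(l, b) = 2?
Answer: Rational(-57214229467, 33422300505) ≈ -1.7119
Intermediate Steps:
Function('a')(N, q) = Add(32, N, q)
Add(Mul(Function('a')(-50, Function('y')(-16, -27)), Pow(Mul(Add(-794, -964), -528), -1)), Mul(-3944817, Pow(2304430, -1))) = Add(Mul(Add(32, -50, 2), Pow(Mul(Add(-794, -964), -528), -1)), Mul(-3944817, Pow(2304430, -1))) = Add(Mul(-16, Pow(Mul(-1758, -528), -1)), Mul(-3944817, Rational(1, 2304430))) = Add(Mul(-16, Pow(928224, -1)), Rational(-3944817, 2304430)) = Add(Mul(-16, Rational(1, 928224)), Rational(-3944817, 2304430)) = Add(Rational(-1, 58014), Rational(-3944817, 2304430)) = Rational(-57214229467, 33422300505)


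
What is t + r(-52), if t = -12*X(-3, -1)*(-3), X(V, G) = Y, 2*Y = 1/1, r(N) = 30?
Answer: 48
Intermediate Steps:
Y = ½ (Y = (½)/1 = (½)*1 = ½ ≈ 0.50000)
X(V, G) = ½
t = 18 (t = -12*½*(-3) = -6*(-3) = 18)
t + r(-52) = 18 + 30 = 48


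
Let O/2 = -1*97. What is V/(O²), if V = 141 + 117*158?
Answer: 18627/37636 ≈ 0.49493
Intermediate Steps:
O = -194 (O = 2*(-1*97) = 2*(-97) = -194)
V = 18627 (V = 141 + 18486 = 18627)
V/(O²) = 18627/((-194)²) = 18627/37636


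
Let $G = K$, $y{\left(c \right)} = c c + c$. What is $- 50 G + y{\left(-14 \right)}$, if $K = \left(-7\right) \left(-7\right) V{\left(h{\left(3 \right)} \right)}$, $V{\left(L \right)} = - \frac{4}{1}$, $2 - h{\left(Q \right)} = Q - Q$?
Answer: $9982$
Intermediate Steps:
$h{\left(Q \right)} = 2$ ($h{\left(Q \right)} = 2 - \left(Q - Q\right) = 2 - 0 = 2 + 0 = 2$)
$V{\left(L \right)} = -4$ ($V{\left(L \right)} = \left(-4\right) 1 = -4$)
$K = -196$ ($K = \left(-7\right) \left(-7\right) \left(-4\right) = 49 \left(-4\right) = -196$)
$y{\left(c \right)} = c + c^{2}$ ($y{\left(c \right)} = c^{2} + c = c + c^{2}$)
$G = -196$
$- 50 G + y{\left(-14 \right)} = \left(-50\right) \left(-196\right) - 14 \left(1 - 14\right) = 9800 - -182 = 9800 + 182 = 9982$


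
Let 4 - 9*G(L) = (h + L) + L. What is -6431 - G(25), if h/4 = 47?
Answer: -6405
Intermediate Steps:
h = 188 (h = 4*47 = 188)
G(L) = -184/9 - 2*L/9 (G(L) = 4/9 - ((188 + L) + L)/9 = 4/9 - (188 + 2*L)/9 = 4/9 + (-188/9 - 2*L/9) = -184/9 - 2*L/9)
-6431 - G(25) = -6431 - (-184/9 - 2/9*25) = -6431 - (-184/9 - 50/9) = -6431 - 1*(-26) = -6431 + 26 = -6405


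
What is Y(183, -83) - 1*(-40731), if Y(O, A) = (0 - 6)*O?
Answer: 39633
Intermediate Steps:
Y(O, A) = -6*O
Y(183, -83) - 1*(-40731) = -6*183 - 1*(-40731) = -1098 + 40731 = 39633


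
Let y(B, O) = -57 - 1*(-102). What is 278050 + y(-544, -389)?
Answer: 278095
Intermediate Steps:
y(B, O) = 45 (y(B, O) = -57 + 102 = 45)
278050 + y(-544, -389) = 278050 + 45 = 278095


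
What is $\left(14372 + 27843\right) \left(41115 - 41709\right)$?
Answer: $-25075710$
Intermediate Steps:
$\left(14372 + 27843\right) \left(41115 - 41709\right) = 42215 \left(41115 - 41709\right) = 42215 \left(-594\right) = -25075710$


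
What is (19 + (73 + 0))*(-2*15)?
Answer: -2760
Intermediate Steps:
(19 + (73 + 0))*(-2*15) = (19 + 73)*(-30) = 92*(-30) = -2760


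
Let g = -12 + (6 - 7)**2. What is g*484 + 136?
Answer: -5188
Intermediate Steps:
g = -11 (g = -12 + (-1)**2 = -12 + 1 = -11)
g*484 + 136 = -11*484 + 136 = -5324 + 136 = -5188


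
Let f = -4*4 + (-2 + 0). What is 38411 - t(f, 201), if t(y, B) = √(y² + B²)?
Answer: 38411 - 15*√181 ≈ 38209.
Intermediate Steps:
f = -18 (f = -16 - 2 = -18)
t(y, B) = √(B² + y²)
38411 - t(f, 201) = 38411 - √(201² + (-18)²) = 38411 - √(40401 + 324) = 38411 - √40725 = 38411 - 15*√181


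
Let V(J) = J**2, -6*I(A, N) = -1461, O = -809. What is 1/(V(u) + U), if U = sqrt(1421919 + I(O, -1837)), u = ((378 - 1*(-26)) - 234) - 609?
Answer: 385442/74279923357 - 5*sqrt(227546)/74279923357 ≈ 5.1569e-6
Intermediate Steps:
u = -439 (u = ((378 + 26) - 234) - 609 = (404 - 234) - 609 = 170 - 609 = -439)
I(A, N) = 487/2 (I(A, N) = -1/6*(-1461) = 487/2)
U = 5*sqrt(227546)/2 (U = sqrt(1421919 + 487/2) = sqrt(2844325/2) = 5*sqrt(227546)/2 ≈ 1192.5)
1/(V(u) + U) = 1/((-439)**2 + 5*sqrt(227546)/2) = 1/(192721 + 5*sqrt(227546)/2)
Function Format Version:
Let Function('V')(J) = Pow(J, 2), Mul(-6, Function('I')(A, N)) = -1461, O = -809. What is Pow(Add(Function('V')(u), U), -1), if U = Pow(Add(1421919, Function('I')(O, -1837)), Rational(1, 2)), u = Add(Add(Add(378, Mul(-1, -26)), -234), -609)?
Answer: Add(Rational(385442, 74279923357), Mul(Rational(-5, 74279923357), Pow(227546, Rational(1, 2)))) ≈ 5.1569e-6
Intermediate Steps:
u = -439 (u = Add(Add(Add(378, 26), -234), -609) = Add(Add(404, -234), -609) = Add(170, -609) = -439)
Function('I')(A, N) = Rational(487, 2) (Function('I')(A, N) = Mul(Rational(-1, 6), -1461) = Rational(487, 2))
U = Mul(Rational(5, 2), Pow(227546, Rational(1, 2))) (U = Pow(Add(1421919, Rational(487, 2)), Rational(1, 2)) = Pow(Rational(2844325, 2), Rational(1, 2)) = Mul(Rational(5, 2), Pow(227546, Rational(1, 2))) ≈ 1192.5)
Pow(Add(Function('V')(u), U), -1) = Pow(Add(Pow(-439, 2), Mul(Rational(5, 2), Pow(227546, Rational(1, 2)))), -1) = Pow(Add(192721, Mul(Rational(5, 2), Pow(227546, Rational(1, 2)))), -1)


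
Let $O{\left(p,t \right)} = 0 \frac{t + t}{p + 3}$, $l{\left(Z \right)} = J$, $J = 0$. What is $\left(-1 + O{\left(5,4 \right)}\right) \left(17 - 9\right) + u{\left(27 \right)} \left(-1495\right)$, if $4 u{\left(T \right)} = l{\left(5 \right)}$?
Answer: $-8$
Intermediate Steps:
$l{\left(Z \right)} = 0$
$u{\left(T \right)} = 0$ ($u{\left(T \right)} = \frac{1}{4} \cdot 0 = 0$)
$O{\left(p,t \right)} = 0$ ($O{\left(p,t \right)} = 0 \frac{2 t}{3 + p} = 0$)
$\left(-1 + O{\left(5,4 \right)}\right) \left(17 - 9\right) + u{\left(27 \right)} \left(-1495\right) = \left(-1 + 0\right) \left(17 - 9\right) + 0 \left(-1495\right) = \left(-1\right) 8 + 0 = -8 + 0 = -8$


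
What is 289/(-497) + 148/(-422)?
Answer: -97757/104867 ≈ -0.93220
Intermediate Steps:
289/(-497) + 148/(-422) = 289*(-1/497) + 148*(-1/422) = -289/497 - 74/211 = -97757/104867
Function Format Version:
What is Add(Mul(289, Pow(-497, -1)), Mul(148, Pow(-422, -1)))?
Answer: Rational(-97757, 104867) ≈ -0.93220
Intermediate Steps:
Add(Mul(289, Pow(-497, -1)), Mul(148, Pow(-422, -1))) = Add(Mul(289, Rational(-1, 497)), Mul(148, Rational(-1, 422))) = Add(Rational(-289, 497), Rational(-74, 211)) = Rational(-97757, 104867)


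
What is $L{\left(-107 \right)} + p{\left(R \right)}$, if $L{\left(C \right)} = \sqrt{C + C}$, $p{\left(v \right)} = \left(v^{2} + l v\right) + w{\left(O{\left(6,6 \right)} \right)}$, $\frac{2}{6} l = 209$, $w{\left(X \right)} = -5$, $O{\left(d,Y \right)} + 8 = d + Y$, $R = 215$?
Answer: $181025 + i \sqrt{214} \approx 1.8103 \cdot 10^{5} + 14.629 i$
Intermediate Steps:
$O{\left(d,Y \right)} = -8 + Y + d$ ($O{\left(d,Y \right)} = -8 + \left(d + Y\right) = -8 + \left(Y + d\right) = -8 + Y + d$)
$l = 627$ ($l = 3 \cdot 209 = 627$)
$p{\left(v \right)} = -5 + v^{2} + 627 v$ ($p{\left(v \right)} = \left(v^{2} + 627 v\right) - 5 = -5 + v^{2} + 627 v$)
$L{\left(C \right)} = \sqrt{2} \sqrt{C}$ ($L{\left(C \right)} = \sqrt{2 C} = \sqrt{2} \sqrt{C}$)
$L{\left(-107 \right)} + p{\left(R \right)} = \sqrt{2} \sqrt{-107} + \left(-5 + 215^{2} + 627 \cdot 215\right) = \sqrt{2} i \sqrt{107} + \left(-5 + 46225 + 134805\right) = i \sqrt{214} + 181025 = 181025 + i \sqrt{214}$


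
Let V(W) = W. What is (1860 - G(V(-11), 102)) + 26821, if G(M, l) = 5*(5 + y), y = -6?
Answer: 28686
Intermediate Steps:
G(M, l) = -5 (G(M, l) = 5*(5 - 6) = 5*(-1) = -5)
(1860 - G(V(-11), 102)) + 26821 = (1860 - 1*(-5)) + 26821 = (1860 + 5) + 26821 = 1865 + 26821 = 28686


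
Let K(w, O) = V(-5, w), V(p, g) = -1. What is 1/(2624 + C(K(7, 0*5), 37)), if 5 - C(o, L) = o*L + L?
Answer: 1/2629 ≈ 0.00038037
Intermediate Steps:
K(w, O) = -1
C(o, L) = 5 - L - L*o (C(o, L) = 5 - (o*L + L) = 5 - (L*o + L) = 5 - (L + L*o) = 5 + (-L - L*o) = 5 - L - L*o)
1/(2624 + C(K(7, 0*5), 37)) = 1/(2624 + (5 - 1*37 - 1*37*(-1))) = 1/(2624 + (5 - 37 + 37)) = 1/(2624 + 5) = 1/2629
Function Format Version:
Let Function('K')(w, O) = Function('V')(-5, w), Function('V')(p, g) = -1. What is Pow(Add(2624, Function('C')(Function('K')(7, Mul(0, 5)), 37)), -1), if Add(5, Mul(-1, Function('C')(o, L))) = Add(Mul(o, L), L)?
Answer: Rational(1, 2629) ≈ 0.00038037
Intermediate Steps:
Function('K')(w, O) = -1
Function('C')(o, L) = Add(5, Mul(-1, L), Mul(-1, L, o)) (Function('C')(o, L) = Add(5, Mul(-1, Add(Mul(o, L), L))) = Add(5, Mul(-1, Add(Mul(L, o), L))) = Add(5, Mul(-1, Add(L, Mul(L, o)))) = Add(5, Add(Mul(-1, L), Mul(-1, L, o))) = Add(5, Mul(-1, L), Mul(-1, L, o)))
Pow(Add(2624, Function('C')(Function('K')(7, Mul(0, 5)), 37)), -1) = Pow(Add(2624, Add(5, Mul(-1, 37), Mul(-1, 37, -1))), -1) = Pow(Add(2624, Add(5, -37, 37)), -1) = Pow(Add(2624, 5), -1) = Pow(2629, -1) = Rational(1, 2629)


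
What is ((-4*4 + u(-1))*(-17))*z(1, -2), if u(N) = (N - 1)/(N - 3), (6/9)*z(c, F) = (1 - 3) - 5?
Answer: -11067/4 ≈ -2766.8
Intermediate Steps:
z(c, F) = -21/2 (z(c, F) = 3*((1 - 3) - 5)/2 = 3*(-2 - 5)/2 = (3/2)*(-7) = -21/2)
u(N) = (-1 + N)/(-3 + N)
((-4*4 + u(-1))*(-17))*z(1, -2) = ((-4*4 + (-1 - 1)/(-3 - 1))*(-17))*(-21/2) = ((-16 - 2/(-4))*(-17))*(-21/2) = ((-16 - 1/4*(-2))*(-17))*(-21/2) = ((-16 + 1/2)*(-17))*(-21/2) = -31/2*(-17)*(-21/2) = (527/2)*(-21/2) = -11067/4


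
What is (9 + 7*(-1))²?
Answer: 4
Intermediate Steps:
(9 + 7*(-1))² = (9 - 7)² = 2² = 4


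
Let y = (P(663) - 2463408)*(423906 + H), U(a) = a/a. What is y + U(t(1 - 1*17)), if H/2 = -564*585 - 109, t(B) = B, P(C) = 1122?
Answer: 581572254913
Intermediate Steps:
U(a) = 1
H = -660098 (H = 2*(-564*585 - 109) = 2*(-329940 - 109) = 2*(-330049) = -660098)
y = 581572254912 (y = (1122 - 2463408)*(423906 - 660098) = -2462286*(-236192) = 581572254912)
y + U(t(1 - 1*17)) = 581572254912 + 1 = 581572254913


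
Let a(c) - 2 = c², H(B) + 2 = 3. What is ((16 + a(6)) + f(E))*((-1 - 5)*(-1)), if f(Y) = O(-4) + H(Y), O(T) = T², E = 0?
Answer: 426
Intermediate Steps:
H(B) = 1 (H(B) = -2 + 3 = 1)
f(Y) = 17 (f(Y) = (-4)² + 1 = 16 + 1 = 17)
a(c) = 2 + c²
((16 + a(6)) + f(E))*((-1 - 5)*(-1)) = ((16 + (2 + 6²)) + 17)*((-1 - 5)*(-1)) = ((16 + (2 + 36)) + 17)*(-6*(-1)) = ((16 + 38) + 17)*6 = (54 + 17)*6 = 71*6 = 426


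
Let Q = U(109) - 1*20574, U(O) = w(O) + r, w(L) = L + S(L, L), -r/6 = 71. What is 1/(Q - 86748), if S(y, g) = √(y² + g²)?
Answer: -107639/11586130559 - 109*√2/11586130559 ≈ -9.3036e-6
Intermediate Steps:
S(y, g) = √(g² + y²)
r = -426 (r = -6*71 = -426)
w(L) = L + √2*√(L²) (w(L) = L + √(L² + L²) = L + √(2*L²) = L + √2*√(L²))
U(O) = -426 + O + √2*√(O²) (U(O) = (O + √2*√(O²)) - 426 = -426 + O + √2*√(O²))
Q = -20891 + 109*√2 (Q = (-426 + 109 + √2*√(109²)) - 1*20574 = (-426 + 109 + √2*√11881) - 20574 = (-426 + 109 + √2*109) - 20574 = (-426 + 109 + 109*√2) - 20574 = (-317 + 109*√2) - 20574 = -20891 + 109*√2 ≈ -20737.)
1/(Q - 86748) = 1/((-20891 + 109*√2) - 86748) = 1/(-107639 + 109*√2)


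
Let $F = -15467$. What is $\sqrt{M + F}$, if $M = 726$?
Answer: $i \sqrt{14741} \approx 121.41 i$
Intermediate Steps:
$\sqrt{M + F} = \sqrt{726 - 15467} = \sqrt{-14741} = i \sqrt{14741}$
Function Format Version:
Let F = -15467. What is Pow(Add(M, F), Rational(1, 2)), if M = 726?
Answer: Mul(I, Pow(14741, Rational(1, 2))) ≈ Mul(121.41, I)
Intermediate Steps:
Pow(Add(M, F), Rational(1, 2)) = Pow(Add(726, -15467), Rational(1, 2)) = Pow(-14741, Rational(1, 2)) = Mul(I, Pow(14741, Rational(1, 2)))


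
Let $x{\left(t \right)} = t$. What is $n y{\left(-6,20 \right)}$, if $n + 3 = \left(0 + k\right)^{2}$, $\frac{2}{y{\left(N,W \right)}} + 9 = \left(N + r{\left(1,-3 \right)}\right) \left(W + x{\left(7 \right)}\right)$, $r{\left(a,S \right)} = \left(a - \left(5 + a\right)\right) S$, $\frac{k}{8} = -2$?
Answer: $\frac{253}{117} \approx 2.1624$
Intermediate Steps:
$k = -16$ ($k = 8 \left(-2\right) = -16$)
$r{\left(a,S \right)} = - 5 S$
$y{\left(N,W \right)} = \frac{2}{-9 + \left(7 + W\right) \left(15 + N\right)}$ ($y{\left(N,W \right)} = \frac{2}{-9 + \left(N - -15\right) \left(W + 7\right)} = \frac{2}{-9 + \left(N + 15\right) \left(7 + W\right)} = \frac{2}{-9 + \left(15 + N\right) \left(7 + W\right)} = \frac{2}{-9 + \left(7 + W\right) \left(15 + N\right)}$)
$n = 253$ ($n = -3 + \left(0 - 16\right)^{2} = -3 + \left(-16\right)^{2} = -3 + 256 = 253$)
$n y{\left(-6,20 \right)} = 253 \frac{2}{96 + 7 \left(-6\right) + 15 \cdot 20 - 120} = 253 \frac{2}{96 - 42 + 300 - 120} = 253 \cdot \frac{2}{234} = 253 \cdot 2 \cdot \frac{1}{234} = 253 \cdot \frac{1}{117} = \frac{253}{117}$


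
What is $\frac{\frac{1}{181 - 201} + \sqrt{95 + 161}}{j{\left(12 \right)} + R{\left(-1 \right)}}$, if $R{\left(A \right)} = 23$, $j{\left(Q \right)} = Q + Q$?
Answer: $\frac{319}{940} \approx 0.33936$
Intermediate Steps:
$j{\left(Q \right)} = 2 Q$
$\frac{\frac{1}{181 - 201} + \sqrt{95 + 161}}{j{\left(12 \right)} + R{\left(-1 \right)}} = \frac{\frac{1}{181 - 201} + \sqrt{95 + 161}}{2 \cdot 12 + 23} = \frac{\frac{1}{-20} + \sqrt{256}}{24 + 23} = \frac{- \frac{1}{20} + 16}{47} = \frac{319}{20} \cdot \frac{1}{47} = \frac{319}{940}$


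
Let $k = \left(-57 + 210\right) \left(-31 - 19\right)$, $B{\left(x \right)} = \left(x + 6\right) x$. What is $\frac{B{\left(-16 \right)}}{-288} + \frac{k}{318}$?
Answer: $- \frac{11740}{477} \approx -24.612$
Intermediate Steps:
$B{\left(x \right)} = x \left(6 + x\right)$ ($B{\left(x \right)} = \left(6 + x\right) x = x \left(6 + x\right)$)
$k = -7650$ ($k = 153 \left(-50\right) = -7650$)
$\frac{B{\left(-16 \right)}}{-288} + \frac{k}{318} = \frac{\left(-16\right) \left(6 - 16\right)}{-288} - \frac{7650}{318} = \left(-16\right) \left(-10\right) \left(- \frac{1}{288}\right) - \frac{1275}{53} = 160 \left(- \frac{1}{288}\right) - \frac{1275}{53} = - \frac{5}{9} - \frac{1275}{53} = - \frac{11740}{477}$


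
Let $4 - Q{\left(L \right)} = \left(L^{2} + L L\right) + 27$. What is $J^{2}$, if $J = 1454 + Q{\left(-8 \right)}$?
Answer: $1697809$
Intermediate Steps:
$Q{\left(L \right)} = -23 - 2 L^{2}$ ($Q{\left(L \right)} = 4 - \left(\left(L^{2} + L L\right) + 27\right) = 4 - \left(\left(L^{2} + L^{2}\right) + 27\right) = 4 - \left(2 L^{2} + 27\right) = 4 - \left(27 + 2 L^{2}\right) = -23 - 2 L^{2}$)
$J = 1303$ ($J = 1454 - \left(23 + 2 \left(-8\right)^{2}\right) = 1454 - 151 = 1303$)
$J^{2} = 1303^{2} = 1697809$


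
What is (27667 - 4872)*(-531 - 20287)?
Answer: -474546310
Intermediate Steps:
(27667 - 4872)*(-531 - 20287) = 22795*(-20818) = -474546310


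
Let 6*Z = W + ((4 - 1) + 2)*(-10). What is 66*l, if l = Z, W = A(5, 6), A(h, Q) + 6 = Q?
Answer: -550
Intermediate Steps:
A(h, Q) = -6 + Q
W = 0 (W = -6 + 6 = 0)
Z = -25/3 (Z = (0 + ((4 - 1) + 2)*(-10))/6 = (0 + (3 + 2)*(-10))/6 = (0 + 5*(-10))/6 = (0 - 50)/6 = (⅙)*(-50) = -25/3 ≈ -8.3333)
l = -25/3 ≈ -8.3333
66*l = 66*(-25/3) = -550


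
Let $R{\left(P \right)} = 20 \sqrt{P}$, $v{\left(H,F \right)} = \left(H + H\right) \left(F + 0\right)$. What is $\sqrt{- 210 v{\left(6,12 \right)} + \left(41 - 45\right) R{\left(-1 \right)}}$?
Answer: $4 \sqrt{-1890 - 5 i} \approx 0.23002 - 173.9 i$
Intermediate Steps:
$v{\left(H,F \right)} = 2 F H$ ($v{\left(H,F \right)} = 2 H F = 2 F H$)
$\sqrt{- 210 v{\left(6,12 \right)} + \left(41 - 45\right) R{\left(-1 \right)}} = \sqrt{- 210 \cdot 2 \cdot 12 \cdot 6 + \left(41 - 45\right) 20 \sqrt{-1}} = \sqrt{\left(-210\right) 144 + \left(41 - 45\right) 20 i} = \sqrt{-30240 - 4 \cdot 20 i} = \sqrt{-30240 - 80 i}$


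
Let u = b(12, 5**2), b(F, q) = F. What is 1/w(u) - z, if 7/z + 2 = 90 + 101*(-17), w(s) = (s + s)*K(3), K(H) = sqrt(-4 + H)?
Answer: 7/1629 - I/24 ≈ 0.0042971 - 0.041667*I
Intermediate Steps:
u = 12
w(s) = 2*I*s (w(s) = (s + s)*sqrt(-4 + 3) = (2*s)*sqrt(-1) = (2*s)*I = 2*I*s)
z = -7/1629 (z = 7/(-2 + (90 + 101*(-17))) = 7/(-2 + (90 - 1717)) = 7/(-2 - 1627) = 7/(-1629) = 7*(-1/1629) = -7/1629 ≈ -0.0042971)
1/w(u) - z = 1/(2*I*12) - 1*(-7/1629) = 1/(24*I) + 7/1629 = -I/24 + 7/1629 = 7/1629 - I/24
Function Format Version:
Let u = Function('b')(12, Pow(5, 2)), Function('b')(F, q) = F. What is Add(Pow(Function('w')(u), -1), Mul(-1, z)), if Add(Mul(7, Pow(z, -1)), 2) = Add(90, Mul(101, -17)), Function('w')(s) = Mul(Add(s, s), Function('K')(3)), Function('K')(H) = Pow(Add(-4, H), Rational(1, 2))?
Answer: Add(Rational(7, 1629), Mul(Rational(-1, 24), I)) ≈ Add(0.0042971, Mul(-0.041667, I))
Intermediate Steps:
u = 12
Function('w')(s) = Mul(2, I, s) (Function('w')(s) = Mul(Add(s, s), Pow(Add(-4, 3), Rational(1, 2))) = Mul(Mul(2, s), Pow(-1, Rational(1, 2))) = Mul(Mul(2, s), I) = Mul(2, I, s))
z = Rational(-7, 1629) (z = Mul(7, Pow(Add(-2, Add(90, Mul(101, -17))), -1)) = Mul(7, Pow(Add(-2, Add(90, -1717)), -1)) = Mul(7, Pow(Add(-2, -1627), -1)) = Mul(7, Pow(-1629, -1)) = Mul(7, Rational(-1, 1629)) = Rational(-7, 1629) ≈ -0.0042971)
Add(Pow(Function('w')(u), -1), Mul(-1, z)) = Add(Pow(Mul(2, I, 12), -1), Mul(-1, Rational(-7, 1629))) = Add(Pow(Mul(24, I), -1), Rational(7, 1629)) = Add(Mul(Rational(-1, 24), I), Rational(7, 1629)) = Add(Rational(7, 1629), Mul(Rational(-1, 24), I))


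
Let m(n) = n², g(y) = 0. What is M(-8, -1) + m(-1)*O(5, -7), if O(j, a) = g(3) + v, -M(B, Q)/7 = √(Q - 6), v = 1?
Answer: 1 - 7*I*√7 ≈ 1.0 - 18.52*I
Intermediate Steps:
M(B, Q) = -7*√(-6 + Q) (M(B, Q) = -7*√(Q - 6) = -7*√(-6 + Q))
O(j, a) = 1 (O(j, a) = 0 + 1 = 1)
M(-8, -1) + m(-1)*O(5, -7) = -7*√(-6 - 1) + (-1)²*1 = -7*I*√7 + 1*1 = -7*I*√7 + 1 = 1 - 7*I*√7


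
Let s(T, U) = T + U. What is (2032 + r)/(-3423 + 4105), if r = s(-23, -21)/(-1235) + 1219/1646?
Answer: 4132247809/1386376420 ≈ 2.9806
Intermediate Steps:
r = 1577889/2032810 (r = (-23 - 21)/(-1235) + 1219/1646 = -44*(-1/1235) + 1219*(1/1646) = 44/1235 + 1219/1646 = 1577889/2032810 ≈ 0.77621)
(2032 + r)/(-3423 + 4105) = (2032 + 1577889/2032810)/(-3423 + 4105) = (4132247809/2032810)/682 = (4132247809/2032810)*(1/682) = 4132247809/1386376420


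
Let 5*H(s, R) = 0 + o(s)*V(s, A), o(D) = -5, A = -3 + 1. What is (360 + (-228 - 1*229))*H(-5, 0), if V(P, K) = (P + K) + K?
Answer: -873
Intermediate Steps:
A = -2
V(P, K) = P + 2*K (V(P, K) = (K + P) + K = P + 2*K)
H(s, R) = 4 - s (H(s, R) = (0 - 5*(s + 2*(-2)))/5 = (0 - 5*(s - 4))/5 = (0 - 5*(-4 + s))/5 = (0 + (20 - 5*s))/5 = (20 - 5*s)/5 = 4 - s)
(360 + (-228 - 1*229))*H(-5, 0) = (360 + (-228 - 1*229))*(4 - 1*(-5)) = (360 + (-228 - 229))*(4 + 5) = (360 - 457)*9 = -97*9 = -873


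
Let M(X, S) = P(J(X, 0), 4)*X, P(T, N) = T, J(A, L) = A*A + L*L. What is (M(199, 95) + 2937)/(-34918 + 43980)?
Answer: 3941768/4531 ≈ 869.96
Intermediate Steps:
J(A, L) = A² + L²
M(X, S) = X³ (M(X, S) = (X² + 0²)*X = (X² + 0)*X = X²*X = X³)
(M(199, 95) + 2937)/(-34918 + 43980) = (199³ + 2937)/(-34918 + 43980) = (7880599 + 2937)/9062 = 7883536*(1/9062) = 3941768/4531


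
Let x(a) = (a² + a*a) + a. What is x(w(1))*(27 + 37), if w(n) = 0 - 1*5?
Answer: 2880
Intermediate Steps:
w(n) = -5 (w(n) = 0 - 5 = -5)
x(a) = a + 2*a² (x(a) = (a² + a²) + a = 2*a² + a = a + 2*a²)
x(w(1))*(27 + 37) = (-5*(1 + 2*(-5)))*(27 + 37) = -5*(1 - 10)*64 = -5*(-9)*64 = 45*64 = 2880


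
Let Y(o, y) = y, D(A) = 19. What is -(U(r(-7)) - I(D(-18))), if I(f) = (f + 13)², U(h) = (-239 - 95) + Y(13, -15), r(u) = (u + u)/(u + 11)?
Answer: 1373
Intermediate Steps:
r(u) = 2*u/(11 + u) (r(u) = (2*u)/(11 + u) = 2*u/(11 + u))
U(h) = -349 (U(h) = (-239 - 95) - 15 = -334 - 15 = -349)
I(f) = (13 + f)²
-(U(r(-7)) - I(D(-18))) = -(-349 - (13 + 19)²) = -(-349 - 1*32²) = -(-349 - 1*1024) = -(-349 - 1024) = -1*(-1373) = 1373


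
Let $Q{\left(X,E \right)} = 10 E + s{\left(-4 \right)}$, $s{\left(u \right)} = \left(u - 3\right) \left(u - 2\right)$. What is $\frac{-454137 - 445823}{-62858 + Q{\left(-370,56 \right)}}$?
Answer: $\frac{112495}{7782} \approx 14.456$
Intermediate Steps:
$s{\left(u \right)} = \left(-3 + u\right) \left(-2 + u\right)$
$Q{\left(X,E \right)} = 42 + 10 E$ ($Q{\left(X,E \right)} = 10 E + \left(6 + \left(-4\right)^{2} - -20\right) = 10 E + \left(6 + 16 + 20\right) = 10 E + 42 = 42 + 10 E$)
$\frac{-454137 - 445823}{-62858 + Q{\left(-370,56 \right)}} = \frac{-454137 - 445823}{-62858 + \left(42 + 10 \cdot 56\right)} = - \frac{899960}{-62858 + \left(42 + 560\right)} = - \frac{899960}{-62858 + 602} = - \frac{899960}{-62256} = \left(-899960\right) \left(- \frac{1}{62256}\right) = \frac{112495}{7782}$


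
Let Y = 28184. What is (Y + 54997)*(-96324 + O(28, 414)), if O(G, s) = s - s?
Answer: -8012326644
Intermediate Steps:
O(G, s) = 0
(Y + 54997)*(-96324 + O(28, 414)) = (28184 + 54997)*(-96324 + 0) = 83181*(-96324) = -8012326644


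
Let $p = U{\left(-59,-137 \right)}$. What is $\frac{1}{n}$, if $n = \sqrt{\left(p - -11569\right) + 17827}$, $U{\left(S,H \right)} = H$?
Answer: $\frac{\sqrt{3251}}{9753} \approx 0.0058462$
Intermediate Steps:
$p = -137$
$n = 3 \sqrt{3251}$ ($n = \sqrt{\left(-137 - -11569\right) + 17827} = \sqrt{\left(-137 + 11569\right) + 17827} = \sqrt{11432 + 17827} = \sqrt{29259} = 3 \sqrt{3251} \approx 171.05$)
$\frac{1}{n} = \frac{1}{3 \sqrt{3251}} = \frac{\sqrt{3251}}{9753}$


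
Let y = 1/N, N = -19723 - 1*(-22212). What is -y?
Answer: -1/2489 ≈ -0.00040177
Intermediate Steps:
N = 2489 (N = -19723 + 22212 = 2489)
y = 1/2489 ≈ 0.00040177
-y = -1*1/2489 = -1/2489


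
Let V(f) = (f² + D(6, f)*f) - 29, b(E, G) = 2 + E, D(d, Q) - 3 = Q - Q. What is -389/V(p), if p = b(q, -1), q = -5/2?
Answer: 1556/121 ≈ 12.859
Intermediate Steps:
q = -5/2 (q = -5*½ = -5/2 ≈ -2.5000)
D(d, Q) = 3 (D(d, Q) = 3 + (Q - Q) = 3 + 0 = 3)
p = -½ (p = 2 - 5/2 = -½ ≈ -0.50000)
V(f) = -29 + f² + 3*f (V(f) = (f² + 3*f) - 29 = -29 + f² + 3*f)
-389/V(p) = -389/(-29 + (-½)² + 3*(-½)) = -389/(-29 + ¼ - 3/2) = -389/(-121/4) = -389*(-4/121) = 1556/121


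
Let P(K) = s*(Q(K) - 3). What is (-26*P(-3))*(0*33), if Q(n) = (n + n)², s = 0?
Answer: 0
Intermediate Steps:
Q(n) = 4*n² (Q(n) = (2*n)² = 4*n²)
P(K) = 0 (P(K) = 0*(4*K² - 3) = 0*(-3 + 4*K²) = 0)
(-26*P(-3))*(0*33) = (-26*0)*(0*33) = 0*0 = 0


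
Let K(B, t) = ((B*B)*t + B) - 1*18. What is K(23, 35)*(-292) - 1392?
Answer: -5409232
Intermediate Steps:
K(B, t) = -18 + B + t*B² (K(B, t) = (B²*t + B) - 18 = (t*B² + B) - 18 = (B + t*B²) - 18 = -18 + B + t*B²)
K(23, 35)*(-292) - 1392 = (-18 + 23 + 35*23²)*(-292) - 1392 = (-18 + 23 + 35*529)*(-292) - 1392 = (-18 + 23 + 18515)*(-292) - 1392 = 18520*(-292) - 1392 = -5407840 - 1392 = -5409232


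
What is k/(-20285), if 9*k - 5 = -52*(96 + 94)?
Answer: 1975/36513 ≈ 0.054090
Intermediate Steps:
k = -9875/9 (k = 5/9 + (-52*(96 + 94))/9 = 5/9 + (-52*190)/9 = 5/9 + (⅑)*(-9880) = 5/9 - 9880/9 = -9875/9 ≈ -1097.2)
k/(-20285) = -9875/9/(-20285) = -9875/9*(-1/20285) = 1975/36513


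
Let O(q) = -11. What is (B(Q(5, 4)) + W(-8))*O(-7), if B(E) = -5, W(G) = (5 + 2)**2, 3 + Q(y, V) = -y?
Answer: -484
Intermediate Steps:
Q(y, V) = -3 - y
W(G) = 49 (W(G) = 7**2 = 49)
(B(Q(5, 4)) + W(-8))*O(-7) = (-5 + 49)*(-11) = 44*(-11) = -484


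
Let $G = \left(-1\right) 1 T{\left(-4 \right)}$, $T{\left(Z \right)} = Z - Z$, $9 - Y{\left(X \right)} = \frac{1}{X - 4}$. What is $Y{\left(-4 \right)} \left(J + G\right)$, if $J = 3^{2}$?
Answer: $\frac{657}{8} \approx 82.125$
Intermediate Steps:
$Y{\left(X \right)} = 9 - \frac{1}{-4 + X}$ ($Y{\left(X \right)} = 9 - \frac{1}{X - 4} = 9 - \frac{1}{-4 + X}$)
$T{\left(Z \right)} = 0$
$G = 0$ ($G = \left(-1\right) 1 \cdot 0 = \left(-1\right) 0 = 0$)
$J = 9$
$Y{\left(-4 \right)} \left(J + G\right) = \frac{-37 + 9 \left(-4\right)}{-4 - 4} \left(9 + 0\right) = \frac{-37 - 36}{-8} \cdot 9 = \left(- \frac{1}{8}\right) \left(-73\right) 9 = \frac{73}{8} \cdot 9 = \frac{657}{8}$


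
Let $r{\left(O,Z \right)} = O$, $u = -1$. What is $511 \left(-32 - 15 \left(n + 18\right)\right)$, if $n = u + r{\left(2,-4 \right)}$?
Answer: $-161987$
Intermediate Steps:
$n = 1$ ($n = -1 + 2 = 1$)
$511 \left(-32 - 15 \left(n + 18\right)\right) = 511 \left(-32 - 15 \left(1 + 18\right)\right) = 511 \left(-32 - 285\right) = 511 \left(-317\right) = -161987$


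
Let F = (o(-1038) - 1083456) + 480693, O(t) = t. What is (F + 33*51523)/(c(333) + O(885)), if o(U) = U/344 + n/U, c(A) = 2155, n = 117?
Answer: 6531399567/18091648 ≈ 361.02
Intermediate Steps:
o(U) = 117/U + U/344 (o(U) = U/344 + 117/U = 117/U + U/344)
F = -17935908969/29756 (F = ((117/(-1038) + (1/344)*(-1038)) - 1083456) + 480693 = ((117*(-1/1038) - 519/172) - 1083456) + 480693 = ((-39/346 - 519/172) - 1083456) + 480693 = (-93141/29756 - 1083456) + 480693 = -32239409877/29756 + 480693 = -17935908969/29756 ≈ -6.0277e+5)
(F + 33*51523)/(c(333) + O(885)) = (-17935908969/29756 + 33*51523)/(2155 + 885) = (-17935908969/29756 + 1700259)/3040 = (32656997835/29756)*(1/3040) = 6531399567/18091648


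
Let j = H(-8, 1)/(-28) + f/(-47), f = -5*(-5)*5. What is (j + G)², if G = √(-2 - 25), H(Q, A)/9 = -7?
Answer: (77 - 564*I*√3)²/35344 ≈ -26.832 - 4.2564*I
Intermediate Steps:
H(Q, A) = -63 (H(Q, A) = 9*(-7) = -63)
G = 3*I*√3 (G = √(-27) = 3*I*√3 ≈ 5.1962*I)
f = 125 (f = 25*5 = 125)
j = -77/188 (j = -63/(-28) + 125/(-47) = -63*(-1/28) + 125*(-1/47) = 9/4 - 125/47 = -77/188 ≈ -0.40957)
(j + G)² = (-77/188 + 3*I*√3)²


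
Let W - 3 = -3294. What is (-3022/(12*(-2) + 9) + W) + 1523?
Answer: -23498/15 ≈ -1566.5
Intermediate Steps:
W = -3291 (W = 3 - 3294 = -3291)
(-3022/(12*(-2) + 9) + W) + 1523 = (-3022/(12*(-2) + 9) - 3291) + 1523 = (-3022/(-24 + 9) - 3291) + 1523 = (-3022/(-15) - 3291) + 1523 = (-3022*(-1/15) - 3291) + 1523 = (3022/15 - 3291) + 1523 = -46343/15 + 1523 = -23498/15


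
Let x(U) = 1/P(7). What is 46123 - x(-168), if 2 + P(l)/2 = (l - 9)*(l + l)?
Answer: 2767381/60 ≈ 46123.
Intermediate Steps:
P(l) = -4 + 4*l*(-9 + l) (P(l) = -4 + 2*((l - 9)*(l + l)) = -4 + 2*((-9 + l)*(2*l)) = -4 + 2*(2*l*(-9 + l)) = -4 + 4*l*(-9 + l))
x(U) = -1/60 (x(U) = 1/(-4 - 36*7 + 4*7²) = 1/(-4 - 252 + 4*49) = 1/(-4 - 252 + 196) = 1/(-60) = -1/60)
46123 - x(-168) = 46123 - 1*(-1/60) = 46123 + 1/60 = 2767381/60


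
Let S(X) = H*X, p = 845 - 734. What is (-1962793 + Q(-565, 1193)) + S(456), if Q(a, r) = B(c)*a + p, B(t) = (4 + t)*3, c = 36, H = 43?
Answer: -2010874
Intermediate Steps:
B(t) = 12 + 3*t
p = 111
Q(a, r) = 111 + 120*a (Q(a, r) = (12 + 3*36)*a + 111 = (12 + 108)*a + 111 = 120*a + 111 = 111 + 120*a)
S(X) = 43*X
(-1962793 + Q(-565, 1193)) + S(456) = (-1962793 + (111 + 120*(-565))) + 43*456 = (-1962793 + (111 - 67800)) + 19608 = (-1962793 - 67689) + 19608 = -2030482 + 19608 = -2010874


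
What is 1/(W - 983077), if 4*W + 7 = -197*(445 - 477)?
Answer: -4/3926011 ≈ -1.0188e-6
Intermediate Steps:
W = 6297/4 (W = -7/4 + (-197*(445 - 477))/4 = -7/4 + (-197*(-32))/4 = -7/4 + (1/4)*6304 = -7/4 + 1576 = 6297/4 ≈ 1574.3)
1/(W - 983077) = 1/(6297/4 - 983077) = 1/(-3926011/4) = -4/3926011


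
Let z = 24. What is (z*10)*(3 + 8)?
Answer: 2640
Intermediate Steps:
(z*10)*(3 + 8) = (24*10)*(3 + 8) = 240*11 = 2640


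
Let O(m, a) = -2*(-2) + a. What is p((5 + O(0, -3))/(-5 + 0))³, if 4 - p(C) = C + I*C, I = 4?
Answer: 1000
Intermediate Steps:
O(m, a) = 4 + a
p(C) = 4 - 5*C (p(C) = 4 - (C + 4*C) = 4 - 5*C)
p((5 + O(0, -3))/(-5 + 0))³ = (4 - 5*(5 + (4 - 3))/(-5 + 0))³ = (4 - 5*(5 + 1)/(-5))³ = (4 - 30*(-1)/5)³ = (4 - 5*(-6/5))³ = (4 + 6)³ = 10³ = 1000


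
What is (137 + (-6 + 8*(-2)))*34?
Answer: 3910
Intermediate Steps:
(137 + (-6 + 8*(-2)))*34 = (137 + (-6 - 16))*34 = (137 - 22)*34 = 115*34 = 3910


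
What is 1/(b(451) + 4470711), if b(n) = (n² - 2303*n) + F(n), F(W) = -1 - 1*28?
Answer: 1/3635430 ≈ 2.7507e-7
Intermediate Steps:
F(W) = -29 (F(W) = -1 - 28 = -29)
b(n) = -29 + n² - 2303*n (b(n) = (n² - 2303*n) - 29 = -29 + n² - 2303*n)
1/(b(451) + 4470711) = 1/((-29 + 451² - 2303*451) + 4470711) = 1/((-29 + 203401 - 1038653) + 4470711) = 1/(-835281 + 4470711) = 1/3635430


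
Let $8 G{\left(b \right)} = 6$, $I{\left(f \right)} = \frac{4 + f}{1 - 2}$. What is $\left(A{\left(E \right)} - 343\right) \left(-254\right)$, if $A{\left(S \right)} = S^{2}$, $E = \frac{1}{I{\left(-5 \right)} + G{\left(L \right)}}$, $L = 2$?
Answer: $\frac{4264914}{49} \approx 87039.0$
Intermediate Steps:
$I{\left(f \right)} = -4 - f$ ($I{\left(f \right)} = \frac{4 + f}{-1} = \left(4 + f\right) \left(-1\right) = -4 - f$)
$G{\left(b \right)} = \frac{3}{4}$ ($G{\left(b \right)} = \frac{1}{8} \cdot 6 = \frac{3}{4}$)
$E = \frac{4}{7}$ ($E = \frac{1}{\left(-4 - -5\right) + \frac{3}{4}} = \frac{1}{\left(-4 + 5\right) + \frac{3}{4}} = \frac{1}{1 + \frac{3}{4}} = \frac{1}{\frac{7}{4}} = \frac{4}{7} \approx 0.57143$)
$\left(A{\left(E \right)} - 343\right) \left(-254\right) = \left(\left(\frac{4}{7}\right)^{2} - 343\right) \left(-254\right) = \left(\frac{16}{49} - 343\right) \left(-254\right) = \left(- \frac{16791}{49}\right) \left(-254\right) = \frac{4264914}{49}$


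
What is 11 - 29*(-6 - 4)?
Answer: 301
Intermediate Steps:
11 - 29*(-6 - 4) = 11 - 29*(-10) = 11 + 290 = 301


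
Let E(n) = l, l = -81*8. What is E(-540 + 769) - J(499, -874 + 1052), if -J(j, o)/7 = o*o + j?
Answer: 224633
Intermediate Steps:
J(j, o) = -7*j - 7*o² (J(j, o) = -7*(o*o + j) = -7*(o² + j) = -7*(j + o²) = -7*j - 7*o²)
l = -648
E(n) = -648
E(-540 + 769) - J(499, -874 + 1052) = -648 - (-7*499 - 7*(-874 + 1052)²) = -648 - (-3493 - 7*178²) = -648 - (-3493 - 7*31684) = -648 - (-3493 - 221788) = -648 - 1*(-225281) = -648 + 225281 = 224633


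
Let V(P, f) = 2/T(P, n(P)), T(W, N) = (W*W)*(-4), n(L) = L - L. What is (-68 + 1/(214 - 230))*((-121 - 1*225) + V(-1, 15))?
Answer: 754677/32 ≈ 23584.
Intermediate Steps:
n(L) = 0
T(W, N) = -4*W**2 (T(W, N) = W**2*(-4) = -4*W**2)
V(P, f) = -1/(2*P**2) (V(P, f) = 2/((-4*P**2)) = 2*(-1/(4*P**2)) = -1/(2*P**2))
(-68 + 1/(214 - 230))*((-121 - 1*225) + V(-1, 15)) = (-68 + 1/(214 - 230))*((-121 - 1*225) - 1/2/(-1)**2) = (-68 + 1/(-16))*((-121 - 225) - 1/2*1) = (-68 - 1/16)*(-346 - 1/2) = -1089/16*(-693/2) = 754677/32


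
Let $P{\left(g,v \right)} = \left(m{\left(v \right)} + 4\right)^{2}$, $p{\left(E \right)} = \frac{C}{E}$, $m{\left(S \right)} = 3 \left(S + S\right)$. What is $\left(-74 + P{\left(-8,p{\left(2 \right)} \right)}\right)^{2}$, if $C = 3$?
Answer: $9025$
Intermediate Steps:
$m{\left(S \right)} = 6 S$ ($m{\left(S \right)} = 3 \cdot 2 S = 6 S$)
$p{\left(E \right)} = \frac{3}{E}$
$P{\left(g,v \right)} = \left(4 + 6 v\right)^{2}$ ($P{\left(g,v \right)} = \left(6 v + 4\right)^{2} = \left(4 + 6 v\right)^{2}$)
$\left(-74 + P{\left(-8,p{\left(2 \right)} \right)}\right)^{2} = \left(-74 + 4 \left(2 + 3 \cdot \frac{3}{2}\right)^{2}\right)^{2} = \left(-74 + 4 \left(2 + \frac{9}{2}\right)^{2}\right)^{2} = \left(-74 + 4 \left(\frac{13}{2}\right)^{2}\right)^{2} = \left(-74 + 4 \cdot \frac{169}{4}\right)^{2} = \left(-74 + 169\right)^{2} = 95^{2} = 9025$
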